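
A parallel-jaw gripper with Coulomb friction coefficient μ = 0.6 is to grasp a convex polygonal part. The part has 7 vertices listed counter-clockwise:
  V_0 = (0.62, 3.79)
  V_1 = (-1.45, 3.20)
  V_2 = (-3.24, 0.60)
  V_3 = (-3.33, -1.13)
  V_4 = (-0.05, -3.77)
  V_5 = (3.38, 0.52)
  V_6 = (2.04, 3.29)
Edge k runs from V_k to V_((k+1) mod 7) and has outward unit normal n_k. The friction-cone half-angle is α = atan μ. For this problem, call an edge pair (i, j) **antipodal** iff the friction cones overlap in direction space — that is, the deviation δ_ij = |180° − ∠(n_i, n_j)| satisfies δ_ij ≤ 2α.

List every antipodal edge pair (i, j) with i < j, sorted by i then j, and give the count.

count = 8; pairs: (0,3), (0,4), (1,4), (1,5), (2,4), (2,5), (3,5), (3,6)

α = atan 0.6 = 30.96°;  2α = 61.93°
n_0 = (-0.2741, +0.9617)
n_1 = (-0.8237, +0.5671)
n_2 = (-0.9986, +0.0520)
n_3 = (-0.6270, -0.7790)
n_4 = (+0.7810, -0.6245)
n_5 = (+0.9002, +0.4355)
n_6 = (+0.3321, +0.9432)
  (0,1): δ = 140.45°  ·
  (0,2): δ = 108.89°  ·
  (0,3): δ = 54.74°  ✓
  (0,4): δ = 35.45°  ✓
  (0,5): δ = 99.91°  ·
  (0,6): δ = 144.69°  ·
  (1,2): δ = 148.43°  ·
  (1,3): δ = 94.28°  ·
  (1,4): δ = 4.10°  ✓
  (1,5): δ = 60.36°  ✓
  (1,6): δ = 105.15°  ·
  (2,3): δ = 125.85°  ·
  (2,4): δ = 35.67°  ✓
  (2,5): δ = 28.79°  ✓
  (2,6): δ = 73.58°  ·
  (3,4): δ = 89.81°  ·
  (3,5): δ = 25.35°  ✓
  (3,6): δ = 19.43°  ✓
  (4,5): δ = 115.54°  ·
  (4,6): δ = 70.75°  ·
  (5,6): δ = 135.21°  ·
antipodal pairs: 8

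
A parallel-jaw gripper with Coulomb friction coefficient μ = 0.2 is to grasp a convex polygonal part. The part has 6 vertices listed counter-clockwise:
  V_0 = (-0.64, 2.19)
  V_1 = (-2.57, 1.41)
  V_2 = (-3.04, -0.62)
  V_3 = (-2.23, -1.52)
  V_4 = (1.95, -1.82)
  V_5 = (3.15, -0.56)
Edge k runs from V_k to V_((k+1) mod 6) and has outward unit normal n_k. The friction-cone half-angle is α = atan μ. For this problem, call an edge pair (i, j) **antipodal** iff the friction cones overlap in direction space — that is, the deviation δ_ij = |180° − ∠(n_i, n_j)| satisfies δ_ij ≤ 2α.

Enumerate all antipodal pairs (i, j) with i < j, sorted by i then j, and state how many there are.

count = 1; pairs: (2,5)

α = atan 0.2 = 11.31°;  2α = 22.62°
n_0 = (-0.3747, +0.9271)
n_1 = (-0.9742, +0.2256)
n_2 = (-0.7433, -0.6690)
n_3 = (-0.0716, -0.9974)
n_4 = (+0.7241, -0.6897)
n_5 = (+0.5873, +0.8094)
  (0,1): δ = 125.04°  ·
  (0,2): δ = 70.02°  ·
  (0,3): δ = 26.11°  ·
  (0,4): δ = 24.39°  ·
  (0,5): δ = 122.03°  ·
  (1,2): δ = 124.98°  ·
  (1,3): δ = 81.07°  ·
  (1,4): δ = 30.57°  ·
  (1,5): δ = 67.07°  ·
  (2,3): δ = 136.09°  ·
  (2,4): δ = 85.59°  ·
  (2,5): δ = 12.05°  ✓
  (3,4): δ = 129.50°  ·
  (3,5): δ = 31.86°  ·
  (4,5): δ = 82.36°  ·
antipodal pairs: 1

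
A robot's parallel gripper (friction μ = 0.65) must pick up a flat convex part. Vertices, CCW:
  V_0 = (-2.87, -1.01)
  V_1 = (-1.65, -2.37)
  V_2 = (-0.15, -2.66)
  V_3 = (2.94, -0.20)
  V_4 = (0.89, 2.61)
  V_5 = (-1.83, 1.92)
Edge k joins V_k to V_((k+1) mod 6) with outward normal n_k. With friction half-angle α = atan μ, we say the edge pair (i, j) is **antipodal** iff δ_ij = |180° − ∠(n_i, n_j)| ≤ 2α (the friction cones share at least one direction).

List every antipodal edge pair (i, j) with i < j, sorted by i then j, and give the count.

α = atan 0.65 = 33.02°;  2α = 66.05°
n_0 = (-0.7444, -0.6678)
n_1 = (-0.1898, -0.9818)
n_2 = (+0.6228, -0.7823)
n_3 = (+0.8079, +0.5894)
n_4 = (-0.2459, +0.9693)
n_5 = (-0.9424, +0.3345)
  (0,1): δ = 142.84°  ·
  (0,2): δ = 93.37°  ·
  (0,3): δ = 5.78°  ✓
  (0,4): δ = 62.34°  ✓
  (0,5): δ = 118.56°  ·
  (1,2): δ = 130.53°  ·
  (1,3): δ = 42.95°  ✓
  (1,4): δ = 25.18°  ✓
  (1,5): δ = 81.40°  ·
  (2,3): δ = 92.41°  ·
  (2,4): δ = 24.29°  ✓
  (2,5): δ = 31.93°  ✓
  (3,4): δ = 111.88°  ·
  (3,5): δ = 55.65°  ✓
  (4,5): δ = 123.78°  ·
antipodal pairs: 7

count = 7; pairs: (0,3), (0,4), (1,3), (1,4), (2,4), (2,5), (3,5)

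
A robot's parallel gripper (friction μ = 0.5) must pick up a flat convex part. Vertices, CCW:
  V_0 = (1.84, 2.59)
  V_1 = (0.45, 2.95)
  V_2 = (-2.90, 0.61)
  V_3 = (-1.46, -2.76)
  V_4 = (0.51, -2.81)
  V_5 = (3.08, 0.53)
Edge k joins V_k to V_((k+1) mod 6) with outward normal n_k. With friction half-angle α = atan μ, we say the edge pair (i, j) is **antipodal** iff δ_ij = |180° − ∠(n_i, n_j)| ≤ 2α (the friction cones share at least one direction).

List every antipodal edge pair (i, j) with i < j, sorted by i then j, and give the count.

count = 5; pairs: (0,2), (0,3), (1,3), (1,4), (2,5)

α = atan 0.5 = 26.57°;  2α = 53.13°
n_0 = (+0.2507, +0.9681)
n_1 = (-0.5726, +0.8198)
n_2 = (-0.9196, -0.3929)
n_3 = (-0.0254, -0.9997)
n_4 = (+0.7925, -0.6098)
n_5 = (+0.8568, +0.5157)
  (0,1): δ = 130.55°  ·
  (0,2): δ = 52.34°  ✓
  (0,3): δ = 13.07°  ✓
  (0,4): δ = 66.94°  ·
  (0,5): δ = 135.57°  ·
  (1,2): δ = 101.80°  ·
  (1,3): δ = 36.39°  ✓
  (1,4): δ = 17.49°  ✓
  (1,5): δ = 86.11°  ·
  (2,3): δ = 114.59°  ·
  (2,4): δ = 60.71°  ·
  (2,5): δ = 7.91°  ✓
  (3,4): δ = 126.12°  ·
  (3,5): δ = 57.50°  ·
  (4,5): δ = 111.38°  ·
antipodal pairs: 5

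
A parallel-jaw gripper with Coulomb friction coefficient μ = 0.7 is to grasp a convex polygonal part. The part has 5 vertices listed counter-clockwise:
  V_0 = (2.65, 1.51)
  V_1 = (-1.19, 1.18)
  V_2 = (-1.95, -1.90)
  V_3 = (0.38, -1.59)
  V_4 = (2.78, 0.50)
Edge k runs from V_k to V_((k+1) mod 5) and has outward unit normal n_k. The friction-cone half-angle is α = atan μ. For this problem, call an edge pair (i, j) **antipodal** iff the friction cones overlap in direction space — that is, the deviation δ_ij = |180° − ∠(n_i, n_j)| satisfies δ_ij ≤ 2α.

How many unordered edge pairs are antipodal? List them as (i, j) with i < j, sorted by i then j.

count = 5; pairs: (0,2), (0,3), (1,2), (1,3), (1,4)

α = atan 0.7 = 34.99°;  2α = 69.98°
n_0 = (-0.0856, +0.9963)
n_1 = (-0.9709, +0.2396)
n_2 = (+0.1319, -0.9913)
n_3 = (+0.6567, -0.7541)
n_4 = (+0.9918, +0.1277)
  (0,1): δ = 108.77°  ·
  (0,2): δ = 2.67°  ✓
  (0,3): δ = 36.14°  ✓
  (0,4): δ = 92.42°  ·
  (1,2): δ = 68.56°  ✓
  (1,3): δ = 35.09°  ✓
  (1,4): δ = 21.20°  ✓
  (2,3): δ = 146.53°  ·
  (2,4): δ = 90.24°  ·
  (3,4): δ = 123.72°  ·
antipodal pairs: 5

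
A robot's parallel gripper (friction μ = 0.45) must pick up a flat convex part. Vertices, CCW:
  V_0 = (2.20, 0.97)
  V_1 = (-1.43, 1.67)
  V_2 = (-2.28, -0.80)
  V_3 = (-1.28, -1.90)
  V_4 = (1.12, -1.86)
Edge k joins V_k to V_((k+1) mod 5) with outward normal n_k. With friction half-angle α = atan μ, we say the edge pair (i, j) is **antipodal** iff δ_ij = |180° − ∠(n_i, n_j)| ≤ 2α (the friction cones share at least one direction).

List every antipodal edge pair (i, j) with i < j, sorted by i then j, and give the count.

count = 3; pairs: (0,2), (0,3), (1,4)

α = atan 0.45 = 24.23°;  2α = 48.46°
n_0 = (+0.1893, +0.9819)
n_1 = (-0.9456, +0.3254)
n_2 = (-0.7399, -0.6727)
n_3 = (+0.0167, -0.9999)
n_4 = (+0.9343, -0.3565)
  (0,1): δ = 98.08°  ·
  (0,2): δ = 36.81°  ✓
  (0,3): δ = 11.87°  ✓
  (0,4): δ = 80.03°  ·
  (1,2): δ = 118.74°  ·
  (1,3): δ = 70.06°  ·
  (1,4): δ = 1.90°  ✓
  (2,3): δ = 131.32°  ·
  (2,4): δ = 63.16°  ·
  (3,4): δ = 111.84°  ·
antipodal pairs: 3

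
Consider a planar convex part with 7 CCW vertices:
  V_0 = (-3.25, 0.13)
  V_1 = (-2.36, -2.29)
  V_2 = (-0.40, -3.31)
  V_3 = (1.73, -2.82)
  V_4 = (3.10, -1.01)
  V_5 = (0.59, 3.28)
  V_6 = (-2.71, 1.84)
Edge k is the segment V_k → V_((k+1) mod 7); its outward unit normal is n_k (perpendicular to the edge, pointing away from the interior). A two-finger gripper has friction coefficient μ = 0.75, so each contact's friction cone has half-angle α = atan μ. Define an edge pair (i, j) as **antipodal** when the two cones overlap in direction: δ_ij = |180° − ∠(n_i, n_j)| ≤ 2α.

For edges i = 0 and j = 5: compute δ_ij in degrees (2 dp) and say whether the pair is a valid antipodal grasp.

α = atan 0.75 = 36.87°;  2α = 73.74°
edge 0: e_0 = (+0.89, -2.42);  n_0 = (-0.9385, -0.3452)
edge 5: e_5 = (-3.30, -1.44);  n_5 = (-0.3999, +0.9165)
∠(n_0, n_5) = 86.62°
δ = |180° − 86.62°| = 93.38°
93.38° > 2α = 73.74°  →  invalid

δ = 93.38°, invalid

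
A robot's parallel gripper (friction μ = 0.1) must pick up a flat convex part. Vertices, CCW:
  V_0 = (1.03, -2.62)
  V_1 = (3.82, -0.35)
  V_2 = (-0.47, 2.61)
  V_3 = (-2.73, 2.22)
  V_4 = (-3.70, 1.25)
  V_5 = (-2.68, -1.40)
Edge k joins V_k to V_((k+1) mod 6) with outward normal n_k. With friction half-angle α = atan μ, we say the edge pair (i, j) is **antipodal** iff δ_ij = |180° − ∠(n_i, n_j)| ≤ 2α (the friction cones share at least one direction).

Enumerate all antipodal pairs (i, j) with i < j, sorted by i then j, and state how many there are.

count = 1; pairs: (0,3)

α = atan 0.1 = 5.71°;  2α = 11.42°
n_0 = (+0.6311, -0.7757)
n_1 = (+0.5679, +0.8231)
n_2 = (-0.1701, +0.9854)
n_3 = (-0.7071, +0.7071)
n_4 = (-0.9333, -0.3592)
n_5 = (-0.3124, -0.9500)
  (0,1): δ = 73.74°  ·
  (0,2): δ = 29.34°  ·
  (0,3): δ = 5.87°  ✓
  (0,4): δ = 71.92°  ·
  (0,5): δ = 122.66°  ·
  (1,2): δ = 135.60°  ·
  (1,3): δ = 100.40°  ·
  (1,4): δ = 34.34°  ·
  (1,5): δ = 16.40°  ·
  (2,3): δ = 144.79°  ·
  (2,4): δ = 78.74°  ·
  (2,5): δ = 27.99°  ·
  (3,4): δ = 113.95°  ·
  (3,5): δ = 63.20°  ·
  (4,5): δ = 129.25°  ·
antipodal pairs: 1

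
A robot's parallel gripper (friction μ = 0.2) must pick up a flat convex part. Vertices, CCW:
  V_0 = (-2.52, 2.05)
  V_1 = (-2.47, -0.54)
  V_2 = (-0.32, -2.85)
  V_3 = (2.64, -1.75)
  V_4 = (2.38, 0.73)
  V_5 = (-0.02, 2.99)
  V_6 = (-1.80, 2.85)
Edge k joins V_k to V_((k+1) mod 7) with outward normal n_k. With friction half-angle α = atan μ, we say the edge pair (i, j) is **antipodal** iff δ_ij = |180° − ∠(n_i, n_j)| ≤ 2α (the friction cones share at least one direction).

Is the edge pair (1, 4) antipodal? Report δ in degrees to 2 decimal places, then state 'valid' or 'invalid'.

δ = 3.78°, valid

α = atan 0.2 = 11.31°;  2α = 22.62°
edge 1: e_1 = (+2.15, -2.31);  n_1 = (-0.7320, -0.6813)
edge 4: e_4 = (-2.40, +2.26);  n_4 = (+0.6856, +0.7280)
∠(n_1, n_4) = 176.22°
δ = |180° − 176.22°| = 3.78°
3.78° ≤ 2α = 22.62°  →  valid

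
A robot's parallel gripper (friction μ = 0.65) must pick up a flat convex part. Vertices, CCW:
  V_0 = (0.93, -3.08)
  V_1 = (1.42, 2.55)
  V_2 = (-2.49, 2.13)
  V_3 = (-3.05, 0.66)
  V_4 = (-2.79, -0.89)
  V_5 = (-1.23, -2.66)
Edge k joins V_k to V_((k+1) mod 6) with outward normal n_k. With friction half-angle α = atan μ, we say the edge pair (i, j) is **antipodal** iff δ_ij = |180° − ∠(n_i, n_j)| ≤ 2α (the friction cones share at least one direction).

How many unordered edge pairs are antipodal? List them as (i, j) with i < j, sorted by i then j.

count = 5; pairs: (0,2), (0,3), (0,4), (1,4), (1,5)

α = atan 0.65 = 33.02°;  2α = 66.05°
n_0 = (+0.9962, -0.0867)
n_1 = (-0.1068, +0.9943)
n_2 = (-0.9345, +0.3560)
n_3 = (-0.9862, -0.1654)
n_4 = (-0.7502, -0.6612)
n_5 = (-0.1909, -0.9816)
  (0,1): δ = 78.89°  ·
  (0,2): δ = 15.88°  ✓
  (0,3): δ = 14.50°  ✓
  (0,4): δ = 46.37°  ✓
  (0,5): δ = 83.97°  ·
  (1,2): δ = 116.99°  ·
  (1,3): δ = 86.61°  ·
  (1,4): δ = 54.74°  ✓
  (1,5): δ = 17.13°  ✓
  (2,3): δ = 149.62°  ·
  (2,4): δ = 117.75°  ·
  (2,5): δ = 80.15°  ·
  (3,4): δ = 148.13°  ·
  (3,5): δ = 110.53°  ·
  (4,5): δ = 142.40°  ·
antipodal pairs: 5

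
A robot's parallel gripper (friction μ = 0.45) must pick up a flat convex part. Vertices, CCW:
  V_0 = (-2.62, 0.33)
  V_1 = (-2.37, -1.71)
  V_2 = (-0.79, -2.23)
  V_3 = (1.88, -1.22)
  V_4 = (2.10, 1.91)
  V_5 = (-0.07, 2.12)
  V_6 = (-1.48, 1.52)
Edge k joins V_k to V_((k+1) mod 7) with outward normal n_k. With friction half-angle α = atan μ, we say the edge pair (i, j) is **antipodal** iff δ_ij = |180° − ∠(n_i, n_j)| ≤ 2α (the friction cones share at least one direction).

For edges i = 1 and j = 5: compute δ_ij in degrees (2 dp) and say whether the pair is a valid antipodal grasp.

α = atan 0.45 = 24.23°;  2α = 48.46°
edge 1: e_1 = (+1.58, -0.52);  n_1 = (-0.3126, -0.9499)
edge 5: e_5 = (-1.41, -0.60);  n_5 = (-0.3916, +0.9202)
∠(n_1, n_5) = 138.73°
δ = |180° − 138.73°| = 41.27°
41.27° ≤ 2α = 48.46°  →  valid

δ = 41.27°, valid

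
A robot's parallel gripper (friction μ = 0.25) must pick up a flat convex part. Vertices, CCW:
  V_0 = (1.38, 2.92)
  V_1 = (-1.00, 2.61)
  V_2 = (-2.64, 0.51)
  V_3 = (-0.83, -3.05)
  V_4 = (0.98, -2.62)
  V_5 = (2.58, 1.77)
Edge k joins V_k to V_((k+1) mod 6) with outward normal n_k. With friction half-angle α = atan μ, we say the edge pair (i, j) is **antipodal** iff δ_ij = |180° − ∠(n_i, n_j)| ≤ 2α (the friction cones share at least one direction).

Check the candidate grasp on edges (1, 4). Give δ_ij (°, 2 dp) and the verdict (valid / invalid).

α = atan 0.25 = 14.04°;  2α = 28.07°
edge 1: e_1 = (-1.64, -2.10);  n_1 = (-0.7881, +0.6155)
edge 4: e_4 = (+1.60, +4.39);  n_4 = (+0.9395, -0.3424)
∠(n_1, n_4) = 162.04°
δ = |180° − 162.04°| = 17.96°
17.96° ≤ 2α = 28.07°  →  valid

δ = 17.96°, valid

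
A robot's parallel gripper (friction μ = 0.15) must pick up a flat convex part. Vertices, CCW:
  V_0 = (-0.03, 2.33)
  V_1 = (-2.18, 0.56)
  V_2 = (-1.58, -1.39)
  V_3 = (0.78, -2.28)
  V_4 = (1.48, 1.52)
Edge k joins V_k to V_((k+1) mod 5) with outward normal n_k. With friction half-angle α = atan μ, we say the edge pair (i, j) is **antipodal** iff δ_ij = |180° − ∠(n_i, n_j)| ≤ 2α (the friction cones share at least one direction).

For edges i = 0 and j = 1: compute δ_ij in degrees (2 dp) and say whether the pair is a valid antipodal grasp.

δ = 112.36°, invalid

α = atan 0.15 = 8.53°;  2α = 17.06°
edge 0: e_0 = (-2.15, -1.77);  n_0 = (-0.6356, +0.7720)
edge 1: e_1 = (+0.60, -1.95);  n_1 = (-0.9558, -0.2941)
∠(n_0, n_1) = 67.64°
δ = |180° − 67.64°| = 112.36°
112.36° > 2α = 17.06°  →  invalid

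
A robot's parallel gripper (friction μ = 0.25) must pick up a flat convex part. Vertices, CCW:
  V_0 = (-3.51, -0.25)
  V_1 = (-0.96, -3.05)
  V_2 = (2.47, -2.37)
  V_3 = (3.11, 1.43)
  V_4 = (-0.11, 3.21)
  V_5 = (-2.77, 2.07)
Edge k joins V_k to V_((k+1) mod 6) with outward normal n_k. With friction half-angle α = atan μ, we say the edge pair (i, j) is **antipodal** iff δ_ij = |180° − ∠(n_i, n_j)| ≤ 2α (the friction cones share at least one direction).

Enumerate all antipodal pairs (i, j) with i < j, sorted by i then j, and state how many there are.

count = 3; pairs: (0,3), (1,4), (2,5)

α = atan 0.25 = 14.04°;  2α = 28.07°
n_0 = (-0.7393, -0.6733)
n_1 = (+0.1945, -0.9809)
n_2 = (+0.9861, -0.1661)
n_3 = (+0.4838, +0.8752)
n_4 = (-0.3939, +0.9191)
n_5 = (-0.9527, +0.3039)
  (0,1): δ = 121.11°  ·
  (0,2): δ = 51.88°  ·
  (0,3): δ = 18.74°  ✓
  (0,4): δ = 70.87°  ·
  (0,5): δ = 119.98°  ·
  (1,2): δ = 110.77°  ·
  (1,3): δ = 40.15°  ·
  (1,4): δ = 11.99°  ✓
  (1,5): δ = 61.10°  ·
  (2,3): δ = 109.37°  ·
  (2,4): δ = 57.24°  ·
  (2,5): δ = 8.13°  ✓
  (3,4): δ = 127.87°  ·
  (3,5): δ = 78.76°  ·
  (4,5): δ = 130.89°  ·
antipodal pairs: 3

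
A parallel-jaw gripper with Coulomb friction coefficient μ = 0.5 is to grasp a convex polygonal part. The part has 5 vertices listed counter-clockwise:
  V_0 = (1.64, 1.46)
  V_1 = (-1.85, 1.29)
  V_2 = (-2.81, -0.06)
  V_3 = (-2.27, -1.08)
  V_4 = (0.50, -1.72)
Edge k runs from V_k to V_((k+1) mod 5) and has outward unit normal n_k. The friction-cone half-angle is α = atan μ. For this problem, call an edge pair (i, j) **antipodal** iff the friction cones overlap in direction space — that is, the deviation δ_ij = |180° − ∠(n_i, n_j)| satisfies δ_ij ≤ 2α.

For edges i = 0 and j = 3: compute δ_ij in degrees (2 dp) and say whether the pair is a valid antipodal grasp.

α = atan 0.5 = 26.57°;  2α = 53.13°
edge 0: e_0 = (-3.49, -0.17);  n_0 = (-0.0487, +0.9988)
edge 3: e_3 = (+2.77, -0.64);  n_3 = (-0.2251, -0.9743)
∠(n_0, n_3) = 164.20°
δ = |180° − 164.20°| = 15.80°
15.80° ≤ 2α = 53.13°  →  valid

δ = 15.80°, valid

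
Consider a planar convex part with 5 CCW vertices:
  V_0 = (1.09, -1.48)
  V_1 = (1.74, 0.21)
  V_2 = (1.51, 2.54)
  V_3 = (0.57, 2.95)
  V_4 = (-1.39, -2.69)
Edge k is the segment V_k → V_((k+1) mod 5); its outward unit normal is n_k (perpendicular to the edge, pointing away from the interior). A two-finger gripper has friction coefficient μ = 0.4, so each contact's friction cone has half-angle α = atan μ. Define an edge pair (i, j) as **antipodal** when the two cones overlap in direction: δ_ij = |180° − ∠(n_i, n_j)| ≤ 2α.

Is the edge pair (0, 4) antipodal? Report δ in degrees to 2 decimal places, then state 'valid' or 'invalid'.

δ = 137.05°, invalid

α = atan 0.4 = 21.80°;  2α = 43.60°
edge 0: e_0 = (+0.65, +1.69);  n_0 = (+0.9333, -0.3590)
edge 4: e_4 = (+2.48, +1.21);  n_4 = (+0.4385, -0.8987)
∠(n_0, n_4) = 42.95°
δ = |180° − 42.95°| = 137.05°
137.05° > 2α = 43.60°  →  invalid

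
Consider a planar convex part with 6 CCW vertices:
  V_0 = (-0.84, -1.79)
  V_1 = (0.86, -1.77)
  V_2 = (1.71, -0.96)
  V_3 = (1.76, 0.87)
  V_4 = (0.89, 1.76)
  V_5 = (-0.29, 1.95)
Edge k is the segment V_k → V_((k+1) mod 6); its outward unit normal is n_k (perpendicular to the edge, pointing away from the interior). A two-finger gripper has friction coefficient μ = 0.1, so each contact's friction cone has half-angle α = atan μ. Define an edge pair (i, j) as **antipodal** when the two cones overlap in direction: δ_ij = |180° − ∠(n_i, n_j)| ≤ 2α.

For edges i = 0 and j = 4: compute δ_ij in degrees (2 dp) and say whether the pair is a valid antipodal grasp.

α = atan 0.1 = 5.71°;  2α = 11.42°
edge 0: e_0 = (+1.70, +0.02);  n_0 = (+0.0118, -0.9999)
edge 4: e_4 = (-1.18, +0.19);  n_4 = (+0.1590, +0.9873)
∠(n_0, n_4) = 170.18°
δ = |180° − 170.18°| = 9.82°
9.82° ≤ 2α = 11.42°  →  valid

δ = 9.82°, valid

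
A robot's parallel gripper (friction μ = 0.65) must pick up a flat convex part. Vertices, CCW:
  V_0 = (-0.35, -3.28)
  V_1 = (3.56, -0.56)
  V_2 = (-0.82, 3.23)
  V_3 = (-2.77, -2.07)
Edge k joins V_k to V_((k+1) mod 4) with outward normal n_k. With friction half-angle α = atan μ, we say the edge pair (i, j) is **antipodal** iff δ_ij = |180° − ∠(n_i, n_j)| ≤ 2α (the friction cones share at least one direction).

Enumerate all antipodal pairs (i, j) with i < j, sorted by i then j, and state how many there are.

count = 2; pairs: (0,2), (1,3)

α = atan 0.65 = 33.02°;  2α = 66.05°
n_0 = (+0.5711, -0.8209)
n_1 = (+0.6543, +0.7562)
n_2 = (-0.9385, +0.3453)
n_3 = (-0.4472, -0.8944)
  (0,1): δ = 75.69°  ·
  (0,2): δ = 34.98°  ✓
  (0,3): δ = 118.61°  ·
  (1,2): δ = 69.33°  ·
  (1,3): δ = 14.30°  ✓
  (2,3): δ = 96.37°  ·
antipodal pairs: 2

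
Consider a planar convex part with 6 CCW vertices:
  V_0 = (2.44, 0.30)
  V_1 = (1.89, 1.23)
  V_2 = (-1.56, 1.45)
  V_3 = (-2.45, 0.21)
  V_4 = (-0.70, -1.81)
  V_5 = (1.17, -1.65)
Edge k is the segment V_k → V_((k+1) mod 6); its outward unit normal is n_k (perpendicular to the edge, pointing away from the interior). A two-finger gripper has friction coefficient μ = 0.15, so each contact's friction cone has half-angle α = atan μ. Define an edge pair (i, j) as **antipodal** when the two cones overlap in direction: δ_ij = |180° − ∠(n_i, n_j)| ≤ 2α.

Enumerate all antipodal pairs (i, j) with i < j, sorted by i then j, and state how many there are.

α = atan 0.15 = 8.53°;  2α = 17.06°
n_0 = (+0.8607, +0.5090)
n_1 = (+0.0636, +0.9980)
n_2 = (-0.8124, +0.5831)
n_3 = (-0.7558, -0.6548)
n_4 = (+0.0853, -0.9964)
n_5 = (+0.8380, -0.5457)
  (0,1): δ = 124.25°  ·
  (0,2): δ = 66.27°  ·
  (0,3): δ = 10.30°  ✓
  (0,4): δ = 64.29°  ·
  (0,5): δ = 116.32°  ·
  (1,2): δ = 122.02°  ·
  (1,3): δ = 45.45°  ·
  (1,4): δ = 8.54°  ✓
  (1,5): δ = 60.57°  ·
  (2,3): δ = 103.43°  ·
  (2,4): δ = 49.44°  ·
  (2,5): δ = 2.59°  ✓
  (3,4): δ = 126.01°  ·
  (3,5): δ = 73.98°  ·
  (4,5): δ = 127.97°  ·
antipodal pairs: 3

count = 3; pairs: (0,3), (1,4), (2,5)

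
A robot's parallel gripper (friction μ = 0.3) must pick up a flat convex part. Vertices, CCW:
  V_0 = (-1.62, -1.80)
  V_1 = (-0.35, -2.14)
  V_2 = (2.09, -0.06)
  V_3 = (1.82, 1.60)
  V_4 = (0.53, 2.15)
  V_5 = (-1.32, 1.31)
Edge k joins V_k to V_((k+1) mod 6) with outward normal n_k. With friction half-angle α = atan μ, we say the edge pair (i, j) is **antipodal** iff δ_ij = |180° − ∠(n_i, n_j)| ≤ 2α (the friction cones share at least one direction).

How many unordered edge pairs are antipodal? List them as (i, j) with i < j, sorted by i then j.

count = 3; pairs: (0,3), (1,4), (2,5)

α = atan 0.3 = 16.70°;  2α = 33.40°
n_0 = (-0.2586, -0.9660)
n_1 = (+0.6487, -0.7610)
n_2 = (+0.9870, +0.1605)
n_3 = (+0.3922, +0.9199)
n_4 = (-0.4134, +0.9105)
n_5 = (-0.9954, +0.0960)
  (0,1): δ = 124.57°  ·
  (0,2): δ = 65.77°  ·
  (0,3): δ = 8.10°  ✓
  (0,4): δ = 39.41°  ·
  (0,5): δ = 99.48°  ·
  (1,2): δ = 121.21°  ·
  (1,3): δ = 63.54°  ·
  (1,4): δ = 16.03°  ✓
  (1,5): δ = 44.04°  ·
  (2,3): δ = 122.33°  ·
  (2,4): δ = 74.82°  ·
  (2,5): δ = 14.75°  ✓
  (3,4): δ = 132.49°  ·
  (3,5): δ = 72.42°  ·
  (4,5): δ = 119.93°  ·
antipodal pairs: 3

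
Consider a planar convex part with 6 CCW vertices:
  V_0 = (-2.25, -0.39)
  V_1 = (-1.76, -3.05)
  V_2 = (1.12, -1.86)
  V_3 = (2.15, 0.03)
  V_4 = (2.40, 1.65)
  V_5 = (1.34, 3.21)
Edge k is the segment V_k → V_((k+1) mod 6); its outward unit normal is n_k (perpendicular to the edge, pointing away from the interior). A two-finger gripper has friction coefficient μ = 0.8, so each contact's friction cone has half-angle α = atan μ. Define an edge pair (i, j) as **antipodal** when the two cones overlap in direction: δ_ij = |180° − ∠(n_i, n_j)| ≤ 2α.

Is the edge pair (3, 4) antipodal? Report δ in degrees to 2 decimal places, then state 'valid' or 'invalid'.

α = atan 0.8 = 38.66°;  2α = 77.32°
edge 3: e_3 = (+0.25, +1.62);  n_3 = (+0.9883, -0.1525)
edge 4: e_4 = (-1.06, +1.56);  n_4 = (+0.8271, +0.5620)
∠(n_3, n_4) = 42.97°
δ = |180° − 42.97°| = 137.03°
137.03° > 2α = 77.32°  →  invalid

δ = 137.03°, invalid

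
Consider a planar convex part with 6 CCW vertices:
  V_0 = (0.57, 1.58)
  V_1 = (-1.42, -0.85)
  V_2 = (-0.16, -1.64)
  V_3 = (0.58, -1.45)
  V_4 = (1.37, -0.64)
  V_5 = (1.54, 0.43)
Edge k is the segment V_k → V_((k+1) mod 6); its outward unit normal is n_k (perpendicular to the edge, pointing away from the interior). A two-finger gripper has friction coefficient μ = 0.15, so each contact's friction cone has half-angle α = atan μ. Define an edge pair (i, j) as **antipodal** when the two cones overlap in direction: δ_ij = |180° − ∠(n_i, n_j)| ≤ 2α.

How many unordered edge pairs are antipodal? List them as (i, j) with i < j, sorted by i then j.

count = 1; pairs: (0,3)

α = atan 0.15 = 8.53°;  2α = 17.06°
n_0 = (-0.7737, +0.6336)
n_1 = (-0.5312, -0.8472)
n_2 = (+0.2487, -0.9686)
n_3 = (+0.7159, -0.6982)
n_4 = (+0.9876, -0.1569)
n_5 = (+0.7644, +0.6447)
  (0,1): δ = 82.77°  ·
  (0,2): δ = 36.28°  ·
  (0,3): δ = 4.97°  ✓
  (0,4): δ = 30.29°  ·
  (0,5): δ = 79.46°  ·
  (1,2): δ = 133.51°  ·
  (1,3): δ = 102.20°  ·
  (1,4): δ = 66.94°  ·
  (1,5): δ = 17.77°  ·
  (2,3): δ = 148.68°  ·
  (2,4): δ = 113.43°  ·
  (2,5): δ = 64.25°  ·
  (3,4): δ = 144.74°  ·
  (3,5): δ = 95.57°  ·
  (4,5): δ = 130.83°  ·
antipodal pairs: 1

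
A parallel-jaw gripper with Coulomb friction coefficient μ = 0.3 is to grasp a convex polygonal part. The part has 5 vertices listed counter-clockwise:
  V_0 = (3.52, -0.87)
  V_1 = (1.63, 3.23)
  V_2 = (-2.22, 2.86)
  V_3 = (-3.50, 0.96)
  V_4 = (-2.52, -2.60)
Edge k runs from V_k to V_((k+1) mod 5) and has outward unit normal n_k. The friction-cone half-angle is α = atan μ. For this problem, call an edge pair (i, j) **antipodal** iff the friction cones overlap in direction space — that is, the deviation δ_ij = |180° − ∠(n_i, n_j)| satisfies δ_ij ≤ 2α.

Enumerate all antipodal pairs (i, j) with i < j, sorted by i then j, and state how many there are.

count = 2; pairs: (0,3), (1,4)

α = atan 0.3 = 16.70°;  2α = 33.40°
n_0 = (+0.9082, +0.4186)
n_1 = (-0.0957, +0.9954)
n_2 = (-0.8294, +0.5587)
n_3 = (-0.9641, -0.2654)
n_4 = (+0.2754, -0.9613)
  (0,1): δ = 109.26°  ·
  (0,2): δ = 58.72°  ·
  (0,3): δ = 9.36°  ✓
  (0,4): δ = 81.23°  ·
  (1,2): δ = 129.46°  ·
  (1,3): δ = 80.10°  ·
  (1,4): δ = 10.49°  ✓
  (2,3): δ = 130.64°  ·
  (2,4): δ = 40.05°  ·
  (3,4): δ = 89.41°  ·
antipodal pairs: 2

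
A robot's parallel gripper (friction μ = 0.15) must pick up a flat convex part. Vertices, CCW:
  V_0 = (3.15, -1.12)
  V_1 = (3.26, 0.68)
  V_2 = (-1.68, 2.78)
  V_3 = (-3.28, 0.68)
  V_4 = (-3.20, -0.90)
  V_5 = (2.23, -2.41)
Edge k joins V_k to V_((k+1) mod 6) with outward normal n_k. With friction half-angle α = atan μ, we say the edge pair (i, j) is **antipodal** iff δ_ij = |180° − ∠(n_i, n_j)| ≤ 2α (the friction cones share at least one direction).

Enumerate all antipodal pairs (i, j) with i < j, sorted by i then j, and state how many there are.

α = atan 0.15 = 8.53°;  2α = 17.06°
n_0 = (+0.9981, -0.0610)
n_1 = (+0.3912, +0.9203)
n_2 = (-0.7954, +0.6060)
n_3 = (-0.9987, -0.0506)
n_4 = (-0.2679, -0.9634)
n_5 = (+0.8142, -0.5806)
  (0,1): δ = 109.53°  ·
  (0,2): δ = 33.81°  ·
  (0,3): δ = 6.40°  ✓
  (0,4): δ = 77.96°  ·
  (0,5): δ = 148.00°  ·
  (1,2): δ = 104.27°  ·
  (1,3): δ = 64.07°  ·
  (1,4): δ = 7.49°  ✓
  (1,5): δ = 77.53°  ·
  (2,3): δ = 139.80°  ·
  (2,4): δ = 68.24°  ·
  (2,5): δ = 1.81°  ✓
  (3,4): δ = 108.44°  ·
  (3,5): δ = 38.39°  ·
  (4,5): δ = 109.96°  ·
antipodal pairs: 3

count = 3; pairs: (0,3), (1,4), (2,5)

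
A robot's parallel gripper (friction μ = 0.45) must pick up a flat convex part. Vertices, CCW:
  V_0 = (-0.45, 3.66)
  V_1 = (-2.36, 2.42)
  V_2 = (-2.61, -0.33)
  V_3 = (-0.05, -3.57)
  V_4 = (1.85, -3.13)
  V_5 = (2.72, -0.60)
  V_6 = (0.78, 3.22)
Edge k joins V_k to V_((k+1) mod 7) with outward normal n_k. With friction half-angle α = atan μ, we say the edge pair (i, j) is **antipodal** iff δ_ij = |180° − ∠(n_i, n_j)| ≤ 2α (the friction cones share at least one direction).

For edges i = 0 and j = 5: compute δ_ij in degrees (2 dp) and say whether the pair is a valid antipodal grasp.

δ = 83.93°, invalid

α = atan 0.45 = 24.23°;  2α = 48.46°
edge 0: e_0 = (-1.91, -1.24);  n_0 = (-0.5445, +0.8387)
edge 5: e_5 = (-1.94, +3.82);  n_5 = (+0.8916, +0.4528)
∠(n_0, n_5) = 96.07°
δ = |180° − 96.07°| = 83.93°
83.93° > 2α = 48.46°  →  invalid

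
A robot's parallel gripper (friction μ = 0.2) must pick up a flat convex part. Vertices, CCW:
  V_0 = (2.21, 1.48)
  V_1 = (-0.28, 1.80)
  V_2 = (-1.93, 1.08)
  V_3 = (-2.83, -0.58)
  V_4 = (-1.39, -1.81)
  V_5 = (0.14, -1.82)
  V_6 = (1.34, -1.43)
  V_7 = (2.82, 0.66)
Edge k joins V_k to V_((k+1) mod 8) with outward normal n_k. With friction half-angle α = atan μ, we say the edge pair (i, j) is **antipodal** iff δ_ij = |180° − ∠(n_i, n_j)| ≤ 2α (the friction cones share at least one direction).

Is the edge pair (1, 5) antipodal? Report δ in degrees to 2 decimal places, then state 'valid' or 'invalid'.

α = atan 0.2 = 11.31°;  2α = 22.62°
edge 1: e_1 = (-1.65, -0.72);  n_1 = (-0.3999, +0.9165)
edge 5: e_5 = (+1.20, +0.39);  n_5 = (+0.3091, -0.9510)
∠(n_1, n_5) = 174.43°
δ = |180° − 174.43°| = 5.57°
5.57° ≤ 2α = 22.62°  →  valid

δ = 5.57°, valid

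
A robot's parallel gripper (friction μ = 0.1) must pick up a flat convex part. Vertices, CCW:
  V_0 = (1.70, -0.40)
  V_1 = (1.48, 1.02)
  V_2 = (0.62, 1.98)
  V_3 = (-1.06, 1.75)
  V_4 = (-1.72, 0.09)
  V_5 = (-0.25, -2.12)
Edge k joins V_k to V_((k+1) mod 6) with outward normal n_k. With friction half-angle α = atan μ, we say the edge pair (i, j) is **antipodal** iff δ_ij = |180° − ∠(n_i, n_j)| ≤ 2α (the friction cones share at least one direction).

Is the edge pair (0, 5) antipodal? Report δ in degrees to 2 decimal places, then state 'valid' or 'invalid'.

δ = 122.61°, invalid

α = atan 0.1 = 5.71°;  2α = 11.42°
edge 0: e_0 = (-0.22, +1.42);  n_0 = (+0.9882, +0.1531)
edge 5: e_5 = (+1.95, +1.72);  n_5 = (+0.6615, -0.7500)
∠(n_0, n_5) = 57.39°
δ = |180° − 57.39°| = 122.61°
122.61° > 2α = 11.42°  →  invalid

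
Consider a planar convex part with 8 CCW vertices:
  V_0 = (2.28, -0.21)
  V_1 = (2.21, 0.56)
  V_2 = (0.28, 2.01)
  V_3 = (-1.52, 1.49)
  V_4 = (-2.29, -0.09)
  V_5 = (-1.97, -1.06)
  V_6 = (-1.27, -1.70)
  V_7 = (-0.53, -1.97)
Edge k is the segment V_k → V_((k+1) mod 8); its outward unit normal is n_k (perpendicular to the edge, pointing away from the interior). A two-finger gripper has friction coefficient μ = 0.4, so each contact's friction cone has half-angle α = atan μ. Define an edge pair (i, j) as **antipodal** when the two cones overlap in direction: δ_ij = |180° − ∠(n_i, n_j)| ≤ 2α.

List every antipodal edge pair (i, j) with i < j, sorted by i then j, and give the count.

α = atan 0.4 = 21.80°;  2α = 43.60°
n_0 = (+0.9959, +0.0905)
n_1 = (+0.6007, +0.7995)
n_2 = (-0.2775, +0.9607)
n_3 = (-0.8989, +0.4381)
n_4 = (-0.9497, -0.3133)
n_5 = (-0.6748, -0.7380)
n_6 = (-0.3428, -0.9394)
n_7 = (+0.5308, -0.8475)
  (0,1): δ = 132.11°  ·
  (0,2): δ = 79.08°  ·
  (0,3): δ = 31.18°  ✓
  (0,4): δ = 13.06°  ✓
  (0,5): δ = 42.37°  ✓
  (0,6): δ = 64.76°  ·
  (0,7): δ = 116.87°  ·
  (1,2): δ = 126.97°  ·
  (1,3): δ = 79.06°  ·
  (1,4): δ = 34.83°  ✓
  (1,5): δ = 5.52°  ✓
  (1,6): δ = 16.87°  ✓
  (1,7): δ = 68.98°  ·
  (2,3): δ = 132.10°  ·
  (2,4): δ = 87.86°  ·
  (2,5): δ = 58.55°  ·
  (2,6): δ = 36.16°  ✓
  (2,7): δ = 15.95°  ✓
  (3,4): δ = 135.76°  ·
  (3,5): δ = 106.45°  ·
  (3,6): δ = 84.06°  ·
  (3,7): δ = 31.96°  ✓
  (4,5): δ = 150.69°  ·
  (4,6): δ = 128.30°  ·
  (4,7): δ = 76.20°  ·
  (5,6): δ = 157.61°  ·
  (5,7): δ = 105.50°  ·
  (6,7): δ = 127.89°  ·
antipodal pairs: 9

count = 9; pairs: (0,3), (0,4), (0,5), (1,4), (1,5), (1,6), (2,6), (2,7), (3,7)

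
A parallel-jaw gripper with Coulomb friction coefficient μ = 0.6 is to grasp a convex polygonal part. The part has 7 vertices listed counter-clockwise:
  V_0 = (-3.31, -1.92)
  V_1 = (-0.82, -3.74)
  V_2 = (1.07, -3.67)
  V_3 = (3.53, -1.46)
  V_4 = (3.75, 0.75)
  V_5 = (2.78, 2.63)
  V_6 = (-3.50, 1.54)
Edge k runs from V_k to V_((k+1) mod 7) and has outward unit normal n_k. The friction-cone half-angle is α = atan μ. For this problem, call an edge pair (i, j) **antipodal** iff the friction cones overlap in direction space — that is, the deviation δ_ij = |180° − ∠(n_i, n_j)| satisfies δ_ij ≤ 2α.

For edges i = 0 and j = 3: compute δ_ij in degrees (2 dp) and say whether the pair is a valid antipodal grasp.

δ = 59.52°, valid

α = atan 0.6 = 30.96°;  2α = 61.93°
edge 0: e_0 = (+2.49, -1.82);  n_0 = (-0.5901, -0.8073)
edge 3: e_3 = (+0.22, +2.21);  n_3 = (+0.9951, -0.0991)
∠(n_0, n_3) = 120.48°
δ = |180° − 120.48°| = 59.52°
59.52° ≤ 2α = 61.93°  →  valid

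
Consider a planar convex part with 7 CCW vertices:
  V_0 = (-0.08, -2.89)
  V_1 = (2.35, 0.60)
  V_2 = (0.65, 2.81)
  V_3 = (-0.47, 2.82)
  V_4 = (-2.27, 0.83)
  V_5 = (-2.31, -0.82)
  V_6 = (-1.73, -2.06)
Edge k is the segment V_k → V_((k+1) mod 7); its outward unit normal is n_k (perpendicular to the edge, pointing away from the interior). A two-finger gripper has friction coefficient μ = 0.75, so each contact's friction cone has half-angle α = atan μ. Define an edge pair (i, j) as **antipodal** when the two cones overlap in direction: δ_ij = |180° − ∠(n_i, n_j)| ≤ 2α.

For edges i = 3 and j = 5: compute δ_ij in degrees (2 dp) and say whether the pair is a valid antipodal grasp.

α = atan 0.75 = 36.87°;  2α = 73.74°
edge 3: e_3 = (-1.80, -1.99);  n_3 = (-0.7416, +0.6708)
edge 5: e_5 = (+0.58, -1.24);  n_5 = (-0.9058, -0.4237)
∠(n_3, n_5) = 67.20°
δ = |180° − 67.20°| = 112.80°
112.80° > 2α = 73.74°  →  invalid

δ = 112.80°, invalid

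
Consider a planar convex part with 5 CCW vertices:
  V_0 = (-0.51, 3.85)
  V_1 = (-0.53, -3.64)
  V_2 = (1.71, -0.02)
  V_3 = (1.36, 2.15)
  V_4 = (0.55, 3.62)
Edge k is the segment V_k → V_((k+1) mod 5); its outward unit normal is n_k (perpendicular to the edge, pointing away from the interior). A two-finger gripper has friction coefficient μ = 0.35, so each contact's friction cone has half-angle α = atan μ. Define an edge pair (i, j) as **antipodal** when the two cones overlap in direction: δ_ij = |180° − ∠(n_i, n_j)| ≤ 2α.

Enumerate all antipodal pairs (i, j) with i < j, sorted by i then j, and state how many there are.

count = 3; pairs: (0,1), (0,2), (0,3)

α = atan 0.35 = 19.29°;  2α = 38.58°
n_0 = (-1.0000, +0.0027)
n_1 = (+0.8504, -0.5262)
n_2 = (+0.9872, +0.1592)
n_3 = (+0.8758, +0.4826)
n_4 = (+0.2120, +0.9773)
  (0,1): δ = 31.60°  ✓
  (0,2): δ = 9.32°  ✓
  (0,3): δ = 29.01°  ✓
  (0,4): δ = 77.91°  ·
  (1,2): δ = 139.09°  ·
  (1,3): δ = 119.40°  ·
  (1,4): δ = 70.49°  ·
  (2,3): δ = 160.31°  ·
  (2,4): δ = 111.40°  ·
  (3,4): δ = 131.10°  ·
antipodal pairs: 3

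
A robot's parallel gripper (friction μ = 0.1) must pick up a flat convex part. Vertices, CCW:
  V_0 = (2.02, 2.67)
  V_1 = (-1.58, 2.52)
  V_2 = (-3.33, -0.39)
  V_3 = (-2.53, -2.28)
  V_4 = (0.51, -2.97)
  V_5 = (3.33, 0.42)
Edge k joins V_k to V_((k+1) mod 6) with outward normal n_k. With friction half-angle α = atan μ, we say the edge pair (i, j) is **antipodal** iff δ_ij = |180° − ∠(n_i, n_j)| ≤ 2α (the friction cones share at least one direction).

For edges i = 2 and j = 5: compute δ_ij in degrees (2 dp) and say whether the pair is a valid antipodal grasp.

α = atan 0.1 = 5.71°;  2α = 11.42°
edge 2: e_2 = (+0.80, -1.89);  n_2 = (-0.9209, -0.3898)
edge 5: e_5 = (-1.31, +2.25);  n_5 = (+0.8642, +0.5032)
∠(n_2, n_5) = 172.73°
δ = |180° − 172.73°| = 7.27°
7.27° ≤ 2α = 11.42°  →  valid

δ = 7.27°, valid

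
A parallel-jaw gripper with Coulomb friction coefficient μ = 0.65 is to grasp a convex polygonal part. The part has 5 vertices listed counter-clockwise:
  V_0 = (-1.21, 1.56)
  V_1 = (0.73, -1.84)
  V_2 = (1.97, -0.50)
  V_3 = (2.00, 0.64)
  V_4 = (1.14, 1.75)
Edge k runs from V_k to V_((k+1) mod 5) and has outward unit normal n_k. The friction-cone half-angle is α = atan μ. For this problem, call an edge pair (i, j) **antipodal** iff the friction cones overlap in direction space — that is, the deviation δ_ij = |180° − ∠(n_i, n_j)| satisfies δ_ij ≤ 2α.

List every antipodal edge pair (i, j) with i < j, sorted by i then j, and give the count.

count = 4; pairs: (0,2), (0,3), (0,4), (1,4)

α = atan 0.65 = 33.02°;  2α = 66.05°
n_0 = (-0.8686, -0.4956)
n_1 = (+0.7340, -0.6792)
n_2 = (+0.9997, -0.0263)
n_3 = (+0.7905, +0.6125)
n_4 = (-0.0806, +0.9967)
  (0,1): δ = 72.49°  ·
  (0,2): δ = 31.22°  ✓
  (0,3): δ = 8.06°  ✓
  (0,4): δ = 64.91°  ✓
  (1,2): δ = 138.73°  ·
  (1,3): δ = 99.45°  ·
  (1,4): δ = 42.60°  ✓
  (2,3): δ = 140.72°  ·
  (2,4): δ = 83.87°  ·
  (3,4): δ = 123.15°  ·
antipodal pairs: 4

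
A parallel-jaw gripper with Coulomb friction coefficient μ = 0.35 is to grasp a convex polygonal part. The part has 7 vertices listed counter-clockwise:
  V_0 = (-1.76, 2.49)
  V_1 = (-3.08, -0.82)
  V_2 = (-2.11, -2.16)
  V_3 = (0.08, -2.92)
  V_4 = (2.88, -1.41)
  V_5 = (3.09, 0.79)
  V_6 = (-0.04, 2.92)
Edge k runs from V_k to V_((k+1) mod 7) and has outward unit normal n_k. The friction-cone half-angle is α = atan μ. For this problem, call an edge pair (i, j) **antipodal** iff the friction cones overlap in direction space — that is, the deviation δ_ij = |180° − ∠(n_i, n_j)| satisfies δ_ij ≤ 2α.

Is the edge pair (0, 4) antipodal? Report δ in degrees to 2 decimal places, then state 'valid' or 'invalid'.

δ = 16.29°, valid

α = atan 0.35 = 19.29°;  2α = 38.58°
edge 0: e_0 = (-1.32, -3.31);  n_0 = (-0.9289, +0.3704)
edge 4: e_4 = (+0.21, +2.20);  n_4 = (+0.9955, -0.0950)
∠(n_0, n_4) = 163.71°
δ = |180° − 163.71°| = 16.29°
16.29° ≤ 2α = 38.58°  →  valid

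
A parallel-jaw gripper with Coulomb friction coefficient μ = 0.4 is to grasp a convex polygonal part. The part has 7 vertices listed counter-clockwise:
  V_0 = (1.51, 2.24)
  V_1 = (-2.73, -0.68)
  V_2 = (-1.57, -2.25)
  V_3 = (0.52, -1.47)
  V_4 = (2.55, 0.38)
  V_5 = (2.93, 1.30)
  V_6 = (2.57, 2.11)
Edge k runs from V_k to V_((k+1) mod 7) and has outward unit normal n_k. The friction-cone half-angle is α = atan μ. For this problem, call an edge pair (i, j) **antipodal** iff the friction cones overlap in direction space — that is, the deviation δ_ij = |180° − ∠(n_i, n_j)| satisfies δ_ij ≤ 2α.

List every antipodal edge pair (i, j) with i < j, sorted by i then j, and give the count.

count = 5; pairs: (0,2), (0,3), (0,4), (1,5), (2,6)

α = atan 0.4 = 21.80°;  2α = 43.60°
n_0 = (-0.5672, +0.8236)
n_1 = (-0.8043, -0.5942)
n_2 = (+0.3496, -0.9369)
n_3 = (+0.6736, -0.7391)
n_4 = (+0.9243, -0.3818)
n_5 = (+0.9138, +0.4061)
n_6 = (+0.1217, +0.9926)
  (0,1): δ = 88.10°  ·
  (0,2): δ = 14.09°  ✓
  (0,3): δ = 7.79°  ✓
  (0,4): δ = 33.00°  ✓
  (0,5): δ = 79.41°  ·
  (0,6): δ = 138.45°  ·
  (1,2): δ = 105.99°  ·
  (1,3): δ = 84.12°  ·
  (1,4): δ = 58.90°  ·
  (1,5): δ = 12.50°  ✓
  (1,6): δ = 46.55°  ·
  (2,3): δ = 158.12°  ·
  (2,4): δ = 132.91°  ·
  (2,5): δ = 86.50°  ·
  (2,6): δ = 27.46°  ✓
  (3,4): δ = 154.79°  ·
  (3,5): δ = 108.38°  ·
  (3,6): δ = 49.34°  ·
  (4,5): δ = 133.59°  ·
  (4,6): δ = 74.55°  ·
  (5,6): δ = 120.95°  ·
antipodal pairs: 5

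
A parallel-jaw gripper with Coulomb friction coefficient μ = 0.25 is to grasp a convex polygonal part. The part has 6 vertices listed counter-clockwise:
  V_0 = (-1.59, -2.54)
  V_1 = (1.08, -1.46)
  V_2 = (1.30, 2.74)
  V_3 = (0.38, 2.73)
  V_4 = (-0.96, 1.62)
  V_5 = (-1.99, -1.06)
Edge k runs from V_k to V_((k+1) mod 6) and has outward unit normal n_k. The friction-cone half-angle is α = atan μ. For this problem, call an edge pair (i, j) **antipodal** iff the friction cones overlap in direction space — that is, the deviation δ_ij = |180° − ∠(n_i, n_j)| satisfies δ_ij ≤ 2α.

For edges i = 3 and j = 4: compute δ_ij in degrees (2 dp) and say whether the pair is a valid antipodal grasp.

δ = 150.66°, invalid

α = atan 0.25 = 14.04°;  2α = 28.07°
edge 3: e_3 = (-1.34, -1.11);  n_3 = (-0.6379, +0.7701)
edge 4: e_4 = (-1.03, -2.68);  n_4 = (-0.9334, +0.3587)
∠(n_3, n_4) = 29.34°
δ = |180° − 29.34°| = 150.66°
150.66° > 2α = 28.07°  →  invalid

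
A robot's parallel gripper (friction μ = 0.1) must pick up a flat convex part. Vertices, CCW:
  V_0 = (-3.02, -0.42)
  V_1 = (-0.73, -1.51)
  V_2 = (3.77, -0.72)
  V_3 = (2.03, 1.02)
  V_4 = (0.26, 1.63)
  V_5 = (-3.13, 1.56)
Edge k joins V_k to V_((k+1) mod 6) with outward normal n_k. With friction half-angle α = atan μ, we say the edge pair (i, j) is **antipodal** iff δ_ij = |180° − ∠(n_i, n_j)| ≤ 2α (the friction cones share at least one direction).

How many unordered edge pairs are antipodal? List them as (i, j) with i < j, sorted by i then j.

count = 2; pairs: (0,3), (1,4)

α = atan 0.1 = 5.71°;  2α = 11.42°
n_0 = (-0.4298, -0.9029)
n_1 = (+0.1729, -0.9849)
n_2 = (+0.7071, +0.7071)
n_3 = (+0.3258, +0.9454)
n_4 = (-0.0206, +0.9998)
n_5 = (-0.9985, -0.0555)
  (0,1): δ = 144.59°  ·
  (0,2): δ = 19.55°  ·
  (0,3): δ = 6.44°  ✓
  (0,4): δ = 26.64°  ·
  (0,5): δ = 118.63°  ·
  (1,2): δ = 54.96°  ·
  (1,3): δ = 28.97°  ·
  (1,4): δ = 8.77°  ✓
  (1,5): δ = 83.22°  ·
  (2,3): δ = 154.02°  ·
  (2,4): δ = 133.82°  ·
  (2,5): δ = 41.82°  ·
  (3,4): δ = 159.80°  ·
  (3,5): δ = 67.80°  ·
  (4,5): δ = 88.00°  ·
antipodal pairs: 2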